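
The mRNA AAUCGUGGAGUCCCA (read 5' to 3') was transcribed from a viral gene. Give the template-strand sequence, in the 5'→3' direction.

5′-TGGGACTCCACGATT-3′

Replace U with T to get the coding DNA strand: AATCGTGGAGTCCCA. The template strand is its reverse complement (complement TTAGCACCTCAGGGT, then reverse).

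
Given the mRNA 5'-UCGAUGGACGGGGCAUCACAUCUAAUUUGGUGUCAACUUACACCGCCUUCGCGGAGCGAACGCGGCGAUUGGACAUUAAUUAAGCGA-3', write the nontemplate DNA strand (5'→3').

The coding DNA strand has the same 5'→3' sequence as the mRNA with U replaced by T.

5'-TCGATGGACGGGGCATCACATCTAATTTGGTGTCAACTTACACCGCCTTCGCGGAGCGAACGCGGCGATTGGACATTAATTAAGCGA-3'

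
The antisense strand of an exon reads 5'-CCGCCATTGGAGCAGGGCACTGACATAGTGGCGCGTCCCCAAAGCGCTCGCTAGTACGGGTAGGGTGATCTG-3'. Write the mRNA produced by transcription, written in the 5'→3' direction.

RNA polymerase reads the template 3'→5' and synthesizes mRNA 5'→3' by base-pairing (A→U, T→A, G↔C). The complement of the template is GGCGGTAACCTCGTCCCGTGACTGTATCACCGCGCAGGGGTTTCGCGAGCGATCATGCCCATCCCACTAGAC; antiparallel, so 5'→3' the coding strand is CAGATCACCCTACCCGTACTAGCGAGCGCTTTGGGGACGCGCCACTATGTCAGTGCCCTGCTCCAATGGCGG. Replace T with U for the mRNA.

5′-CAGAUCACCCUACCCGUACUAGCGAGCGCUUUGGGGACGCGCCACUAUGUCAGUGCCCUGCUCCAAUGGCGG-3′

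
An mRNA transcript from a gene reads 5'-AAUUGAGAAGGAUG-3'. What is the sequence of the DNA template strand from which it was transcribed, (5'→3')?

5′-CATCCTTCTCAATT-3′

Replace U with T to get the coding DNA strand: AATTGAGAAGGATG. The template strand is its reverse complement (complement TTAACTCTTCCTAC, then reverse).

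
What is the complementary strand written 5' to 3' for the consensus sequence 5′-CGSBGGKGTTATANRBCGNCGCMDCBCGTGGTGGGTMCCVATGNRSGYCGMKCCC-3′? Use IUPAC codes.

5'-GGGMKCGRCSYNCATBGGKACCCACCACGVGHKGCGNCGVYNTATAACMCCVSCG-3'

Standard pairs A↔T, G↔C; ambiguity codes pair R↔Y, M↔K, S↔S, B↔V, D↔H, N↔N. Complement (GCSVCCMCAATATNYVGCNGCGKHGVGCACCACCCAKGGBTACNYSCRGCKMGGG), then reverse for 5'→3'.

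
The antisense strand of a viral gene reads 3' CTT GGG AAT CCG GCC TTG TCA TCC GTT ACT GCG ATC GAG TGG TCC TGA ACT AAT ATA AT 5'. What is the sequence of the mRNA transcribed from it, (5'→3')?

5'-GAACCCUUAGGCCGGAACAGUAGGCAAUGACGCUAGCUCACCAGGACUUGAUUAUAUUA-3'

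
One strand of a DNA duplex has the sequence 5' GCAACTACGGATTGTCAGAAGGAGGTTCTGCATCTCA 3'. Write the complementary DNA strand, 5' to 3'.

The complement of GCAACTACGGATTGTCAGAAGGAGGTTCTGCATCTCA is CGTTGATGCCTAACAGTCTTCCTCCAAGACGTAGAGT (A↔T, G↔C). DNA strands are antiparallel, so the complementary strand runs 3'→5'; reversing gives the 5'→3' form.

5′-TGAGATGCAGAACCTCCTTCTGACAATCCGTAGTTGC-3′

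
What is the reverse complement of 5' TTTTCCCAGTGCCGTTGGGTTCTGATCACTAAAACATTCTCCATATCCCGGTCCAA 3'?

5'-TTGGACCGGGATATGGAGAATGTTTTAGTGATCAGAACCCAACGGCACTGGGAAAA-3'

Complement each base (A↔T, G↔C): AAAAGGGTCACGGCAACCCAAGACTAGTGATTTTGTAAGAGGTATAGGGCCAGGTT. Then reverse.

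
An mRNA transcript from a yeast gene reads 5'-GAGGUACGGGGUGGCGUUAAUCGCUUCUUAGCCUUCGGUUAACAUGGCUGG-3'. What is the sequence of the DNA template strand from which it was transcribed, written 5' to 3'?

5'-CCAGCCATGTTAACCGAAGGCTAAGAAGCGATTAACGCCACCCCGTACCTC-3'

Replace U with T to get the coding DNA strand: GAGGTACGGGGTGGCGTTAATCGCTTCTTAGCCTTCGGTTAACATGGCTGG. The template strand is its reverse complement (complement CTCCATGCCCCACCGCAATTAGCGAAGAATCGGAAGCCAATTGTACCGACC, then reverse).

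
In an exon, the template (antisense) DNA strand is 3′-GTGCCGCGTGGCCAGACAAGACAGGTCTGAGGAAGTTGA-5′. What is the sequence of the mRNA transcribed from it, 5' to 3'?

Reading the template 3'→5' as shown, RNA polymerase pairs each base (A→U, T→A, G↔C) to build mRNA 5'→3' directly.

5'-CACGGCGCACCGGUCUGUUCUGUCCAGACUCCUUCAACU-3'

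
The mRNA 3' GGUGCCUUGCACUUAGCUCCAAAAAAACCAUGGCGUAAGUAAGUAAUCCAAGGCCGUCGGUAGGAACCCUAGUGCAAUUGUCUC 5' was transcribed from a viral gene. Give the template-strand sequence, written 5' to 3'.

Written 5'→3' the mRNA is CUCUGUUAACGUGAUCCCAAGGAUGGCUGCCGGAACCUAAUGAAUGAAUGCGGUACCAAAAAAACCUCGAUUCACGUUCCGUGG, so the coding DNA strand is CTCTGTTAACGTGATCCCAAGGATGGCTGCCGGAACCTAATGAATGAATGCGGTACCAAAAAAACCTCGATTCACGTTCCGTGG. The template is its reverse complement.

5'-CCACGGAACGTGAATCGAGGTTTTTTTGGTACCGCATTCATTCATTAGGTTCCGGCAGCCATCCTTGGGATCACGTTAACAGAG-3'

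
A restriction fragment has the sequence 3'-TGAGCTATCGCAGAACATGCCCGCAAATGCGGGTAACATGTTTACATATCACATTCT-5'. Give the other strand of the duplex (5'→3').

5′-ACTCGATAGCGTCTTGTACGGGCGTTTACGCCCATTGTACAAATGTATAGTGTAAGA-3′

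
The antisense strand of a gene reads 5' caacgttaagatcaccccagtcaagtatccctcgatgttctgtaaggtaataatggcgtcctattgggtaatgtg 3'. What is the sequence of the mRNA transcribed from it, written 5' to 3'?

5'-CACAUUACCCAAUAGGACGCCAUUAUUACCUUACAGAACAUCGAGGGAUACUUGACUGGGGUGAUCUUAACGUUG-3'

RNA polymerase reads the template 3'→5' and synthesizes mRNA 5'→3' by base-pairing (A→U, T→A, G↔C). The complement of the template is GTTGCAATTCTAGTGGGGTCAGTTCATAGGGAGCTACAAGACATTCCATTATTACCGCAGGATAACCCATTACAC; antiparallel, so 5'→3' the coding strand is CACATTACCCAATAGGACGCCATTATTACCTTACAGAACATCGAGGGATACTTGACTGGGGTGATCTTAACGTTG. Replace T with U for the mRNA.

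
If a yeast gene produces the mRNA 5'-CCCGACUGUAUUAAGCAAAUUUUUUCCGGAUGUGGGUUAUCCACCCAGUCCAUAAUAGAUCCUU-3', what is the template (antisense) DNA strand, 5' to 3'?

5'-AAGGATCTATTATGGACTGGGTGGATAACCCACATCCGGAAAAAATTTGCTTAATACAGTCGGG-3'

Replace U with T to get the coding DNA strand: CCCGACTGTATTAAGCAAATTTTTTCCGGATGTGGGTTATCCACCCAGTCCATAATAGATCCTT. The template strand is its reverse complement (complement GGGCTGACATAATTCGTTTAAAAAAGGCCTACACCCAATAGGTGGGTCAGGTATTATCTAGGAA, then reverse).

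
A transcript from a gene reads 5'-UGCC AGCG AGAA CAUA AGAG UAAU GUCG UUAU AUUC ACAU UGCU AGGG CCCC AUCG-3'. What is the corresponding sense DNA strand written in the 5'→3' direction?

5'-TGCCAGCGAGAACATAAGAGTAATGTCGTTATATTCACATTGCTAGGGCCCCATCG-3'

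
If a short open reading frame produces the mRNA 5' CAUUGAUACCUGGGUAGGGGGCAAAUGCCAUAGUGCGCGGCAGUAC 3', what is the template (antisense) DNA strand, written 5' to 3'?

5′-GTACTGCCGCGCACTATGGCATTTGCCCCCTACCCAGGTATCAATG-3′

Replace U with T to get the coding DNA strand: CATTGATACCTGGGTAGGGGGCAAATGCCATAGTGCGCGGCAGTAC. The template strand is its reverse complement (complement GTAACTATGGACCCATCCCCCGTTTACGGTATCACGCGCCGTCATG, then reverse).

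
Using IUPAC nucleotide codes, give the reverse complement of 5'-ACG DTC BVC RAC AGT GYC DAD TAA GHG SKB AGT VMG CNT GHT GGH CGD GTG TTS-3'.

5'-SAACACHCGDCCADCANGCKBACTVMSCDCTTAHTHGRCACTGTYGBVGAHCGT-3'

Standard pairs A↔T, G↔C; ambiguity codes pair R↔Y, M↔K, S↔S, B↔V, D↔H, N↔N. Complement (TGCHAGVBGYTGTCACRGHTHATTCDCSMVTCABKCGNACDACCDGCHCACAAS), then reverse for 5'→3'.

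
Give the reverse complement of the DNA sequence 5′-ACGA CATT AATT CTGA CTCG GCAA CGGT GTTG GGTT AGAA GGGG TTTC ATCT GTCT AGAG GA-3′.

5'-TCCTCTAGACAGATGAAACCCCTTCTAACCCAACACCGTTGCCGAGTCAGAATTAATGTCGT-3'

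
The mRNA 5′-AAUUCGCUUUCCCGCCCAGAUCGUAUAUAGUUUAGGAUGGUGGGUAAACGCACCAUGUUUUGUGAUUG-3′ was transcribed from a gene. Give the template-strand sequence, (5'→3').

Replace U with T to get the coding DNA strand: AATTCGCTTTCCCGCCCAGATCGTATATAGTTTAGGATGGTGGGTAAACGCACCATGTTTTGTGATTG. The template strand is its reverse complement (complement TTAAGCGAAAGGGCGGGTCTAGCATATATCAAATCCTACCACCCATTTGCGTGGTACAAAACACTAAC, then reverse).

5'-CAATCACAAAACATGGTGCGTTTACCCACCATCCTAAACTATATACGATCTGGGCGGGAAAGCGAATT-3'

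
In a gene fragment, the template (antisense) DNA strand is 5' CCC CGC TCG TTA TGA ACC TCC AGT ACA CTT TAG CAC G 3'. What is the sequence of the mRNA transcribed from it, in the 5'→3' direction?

5'-CGUGCUAAAGUGUACUGGAGGUUCAUAACGAGCGGGG-3'

The mRNA has the sequence of the coding strand (reverse complement of the template) with T→U. Reverse complement of CCCCGCTCGTTATGAACCTCCAGTACACTTTAGCACG is CGTGCTAAAGTGTACTGGAGGTTCATAACGAGCGGGG; then T→U.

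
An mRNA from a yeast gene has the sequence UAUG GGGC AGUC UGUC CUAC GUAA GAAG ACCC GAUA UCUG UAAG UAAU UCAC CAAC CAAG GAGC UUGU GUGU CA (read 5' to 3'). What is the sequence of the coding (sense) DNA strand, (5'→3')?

The coding DNA strand has the same 5'→3' sequence as the mRNA with U replaced by T.

5′-TATGGGGCAGTCTGTCCTACGTAAGAAGACCCGATATCTGTAAGTAATTCACCAACCAAGGAGCTTGTGTGTCA-3′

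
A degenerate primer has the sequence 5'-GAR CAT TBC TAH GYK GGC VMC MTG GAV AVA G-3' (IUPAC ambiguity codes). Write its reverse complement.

5'-CTBTBTCCAKGKBGCCMRCDTAGVAATGYTC-3'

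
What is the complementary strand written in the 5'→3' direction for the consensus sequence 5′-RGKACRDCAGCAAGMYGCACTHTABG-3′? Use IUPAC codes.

5'-CVTADAGTGCRKCTTGCTGHYGTMCY-3'

Standard pairs A↔T, G↔C; ambiguity codes pair R↔Y, M↔K, B↔V, D↔H. Complement (YCMTGYHGTCGTTCKRCGTGADATVC), then reverse for 5'→3'.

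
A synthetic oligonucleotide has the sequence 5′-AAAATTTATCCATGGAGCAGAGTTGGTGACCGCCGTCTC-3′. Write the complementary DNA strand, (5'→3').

Pairing A↔T and G↔C gives TTTTAAATAGGTACCTCGTCTCAACCACTGGCGGCAGAG, running 3'→5'. Reverse for the 5'→3' convention.

5'-GAGACGGCGGTCACCAACTCTGCTCCATGGATAAATTTT-3'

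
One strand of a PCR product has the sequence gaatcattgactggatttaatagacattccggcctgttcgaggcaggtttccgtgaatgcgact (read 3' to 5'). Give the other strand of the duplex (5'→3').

5′-CTTAGTAACTGACCTAAATTATCTGTAAGGCCGGACAAGCTCCGTCCAAAGGCACTTACGCTGA-3′

The strand is given 3'→5', so its complement runs 5'→3' in the same left-to-right order: pair each base A↔T, G↔C.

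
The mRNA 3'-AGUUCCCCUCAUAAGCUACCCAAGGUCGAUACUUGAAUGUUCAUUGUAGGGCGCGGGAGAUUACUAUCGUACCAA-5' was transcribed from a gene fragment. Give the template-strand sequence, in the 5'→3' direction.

Written 5'→3' the mRNA is AACCAUGCUAUCAUUAGAGGGCGCGGGAUGUUACUUGUAAGUUCAUAGCUGGAACCCAUCGAAUACUCCCCUUGA, so the coding DNA strand is AACCATGCTATCATTAGAGGGCGCGGGATGTTACTTGTAAGTTCATAGCTGGAACCCATCGAATACTCCCCTTGA. The template is its reverse complement.

5'-TCAAGGGGAGTATTCGATGGGTTCCAGCTATGAACTTACAAGTAACATCCCGCGCCCTCTAATGATAGCATGGTT-3'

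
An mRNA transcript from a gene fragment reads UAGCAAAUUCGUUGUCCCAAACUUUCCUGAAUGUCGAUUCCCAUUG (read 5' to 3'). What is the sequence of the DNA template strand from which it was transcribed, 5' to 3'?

Replace U with T to get the coding DNA strand: TAGCAAATTCGTTGTCCCAAACTTTCCTGAATGTCGATTCCCATTG. The template strand is its reverse complement (complement ATCGTTTAAGCAACAGGGTTTGAAAGGACTTACAGCTAAGGGTAAC, then reverse).

5'-CAATGGGAATCGACATTCAGGAAAGTTTGGGACAACGAATTTGCTA-3'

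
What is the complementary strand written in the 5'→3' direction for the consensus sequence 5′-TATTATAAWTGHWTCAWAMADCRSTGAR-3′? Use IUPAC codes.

5'-YTCASYGHTKTWTGAWDCAWTTATAATA-3'

Standard pairs A↔T, G↔C; ambiguity codes pair R↔Y, M↔K, W↔W, S↔S, D↔H. Complement (ATAATATTWACDWAGTWTKTHGYSACTY), then reverse for 5'→3'.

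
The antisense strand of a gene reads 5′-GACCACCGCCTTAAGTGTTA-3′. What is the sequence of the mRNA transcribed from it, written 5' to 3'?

The mRNA has the sequence of the coding strand (reverse complement of the template) with T→U. Reverse complement of GACCACCGCCTTAAGTGTTA is TAACACTTAAGGCGGTGGTC; then T→U.

5'-UAACACUUAAGGCGGUGGUC-3'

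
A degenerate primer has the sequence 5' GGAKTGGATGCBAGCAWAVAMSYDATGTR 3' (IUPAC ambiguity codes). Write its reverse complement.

Standard pairs A↔T, G↔C; ambiguity codes pair R↔Y, M↔K, W↔W, S↔S, B↔V, D↔H. Complement (CCTMACCTACGVTCGTWTBTKSRHTACAY), then reverse for 5'→3'.

5′-YACATHRSKTBTWTGCTVGCATCCAMTCC-3′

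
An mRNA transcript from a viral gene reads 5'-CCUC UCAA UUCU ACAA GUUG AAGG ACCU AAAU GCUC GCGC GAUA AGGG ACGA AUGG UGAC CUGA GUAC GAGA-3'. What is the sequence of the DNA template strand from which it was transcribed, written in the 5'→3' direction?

Replace U with T to get the coding DNA strand: CCTCTCAATTCTACAAGTTGAAGGACCTAAATGCTCGCGCGATAAGGGACGAATGGTGACCTGAGTACGAGA. The template strand is its reverse complement (complement GGAGAGTTAAGATGTTCAACTTCCTGGATTTACGAGCGCGCTATTCCCTGCTTACCACTGGACTCATGCTCT, then reverse).

5'-TCTCGTACTCAGGTCACCATTCGTCCCTTATCGCGCGAGCATTTAGGTCCTTCAACTTGTAGAATTGAGAGG-3'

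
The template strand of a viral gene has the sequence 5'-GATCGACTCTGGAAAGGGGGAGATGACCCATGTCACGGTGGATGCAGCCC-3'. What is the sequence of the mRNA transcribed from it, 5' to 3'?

5'-GGGCUGCAUCCACCGUGACAUGGGUCAUCUCCCCCUUUCCAGAGUCGAUC-3'

The mRNA has the sequence of the coding strand (reverse complement of the template) with T→U. Reverse complement of GATCGACTCTGGAAAGGGGGAGATGACCCATGTCACGGTGGATGCAGCCC is GGGCTGCATCCACCGTGACATGGGTCATCTCCCCCTTTCCAGAGTCGATC; then T→U.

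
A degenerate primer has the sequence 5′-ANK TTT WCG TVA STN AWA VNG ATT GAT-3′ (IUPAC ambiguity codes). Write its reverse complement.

5'-ATCAATCNBTWTNASTBACGWAAAMNT-3'

Standard pairs A↔T, G↔C; ambiguity codes pair K↔M, W↔W, S↔S, V↔B, N↔N. Complement (TNMAAAWGCABTSANTWTBNCTAACTA), then reverse for 5'→3'.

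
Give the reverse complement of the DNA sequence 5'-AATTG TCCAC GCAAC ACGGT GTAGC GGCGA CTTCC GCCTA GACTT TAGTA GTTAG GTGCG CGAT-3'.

5'-ATCGCGCACCTAACTACTAAAGTCTAGGCGGAAGTCGCCGCTACACCGTGTTGCGTGGACAATT-3'

Complement each base (A↔T, G↔C): TTAACAGGTGCGTTGTGCCACATCGCCGCTGAAGGCGGATCTGAAATCATCAATCCACGCGCTA. Then reverse.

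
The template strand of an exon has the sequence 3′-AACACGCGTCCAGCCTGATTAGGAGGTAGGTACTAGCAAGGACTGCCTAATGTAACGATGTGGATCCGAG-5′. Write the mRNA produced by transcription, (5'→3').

5'-UUGUGCGCAGGUCGGACUAAUCCUCCAUCCAUGAUCGUUCCUGACGGAUUACAUUGCUACACCUAGGCUC-3'

Reading the template 3'→5' as shown, RNA polymerase pairs each base (A→U, T→A, G↔C) to build mRNA 5'→3' directly.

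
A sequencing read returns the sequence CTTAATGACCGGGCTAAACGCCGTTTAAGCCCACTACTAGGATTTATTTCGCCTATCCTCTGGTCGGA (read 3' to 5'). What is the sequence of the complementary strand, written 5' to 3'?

5′-GAATTACTGGCCCGATTTGCGGCAAATTCGGGTGATGATCCTAAATAAAGCGGATAGGAGACCAGCCT-3′

The strand is given 3'→5', so its complement runs 5'→3' in the same left-to-right order: pair each base A↔T, G↔C.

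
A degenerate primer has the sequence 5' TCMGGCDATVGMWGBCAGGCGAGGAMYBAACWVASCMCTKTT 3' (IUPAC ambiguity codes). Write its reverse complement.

Standard pairs A↔T, G↔C; ambiguity codes pair Y↔R, M↔K, W↔W, S↔S, B↔V, D↔H. Complement (AGKCCGHTABCKWCVGTCCGCTCCTKRVTTGWBTSGKGAMAA), then reverse for 5'→3'.

5'-AAMAGKGSTBWGTTVRKTCCTCGCCTGVCWKCBATHGCCKGA-3'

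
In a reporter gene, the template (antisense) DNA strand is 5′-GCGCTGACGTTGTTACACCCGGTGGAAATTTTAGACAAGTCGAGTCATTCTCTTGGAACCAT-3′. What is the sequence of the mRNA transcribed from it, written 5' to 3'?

RNA polymerase reads the template 3'→5' and synthesizes mRNA 5'→3' by base-pairing (A→U, T→A, G↔C). The complement of the template is CGCGACTGCAACAATGTGGGCCACCTTTAAAATCTGTTCAGCTCAGTAAGAGAACCTTGGTA; antiparallel, so 5'→3' the coding strand is ATGGTTCCAAGAGAATGACTCGACTTGTCTAAAATTTCCACCGGGTGTAACAACGTCAGCGC. Replace T with U for the mRNA.

5'-AUGGUUCCAAGAGAAUGACUCGACUUGUCUAAAAUUUCCACCGGGUGUAACAACGUCAGCGC-3'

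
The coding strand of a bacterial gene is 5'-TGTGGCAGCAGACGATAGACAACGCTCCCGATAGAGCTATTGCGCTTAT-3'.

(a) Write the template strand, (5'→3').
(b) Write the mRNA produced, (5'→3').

(a) 5'-ATAAGCGCAATAGCTCTATCGGGAGCGTTGTCTATCGTCTGCTGCCACA-3'
(b) 5'-UGUGGCAGCAGACGAUAGACAACGCUCCCGAUAGAGCUAUUGCGCUUAU-3'

(a) The template strand is the reverse complement of the coding strand: complement ACACCGTCGTCTGCTATCTGTTGCGAGGGCTATCTCGATAACGCGAATA, then reverse.
(b) mRNA matches the coding strand with T→U.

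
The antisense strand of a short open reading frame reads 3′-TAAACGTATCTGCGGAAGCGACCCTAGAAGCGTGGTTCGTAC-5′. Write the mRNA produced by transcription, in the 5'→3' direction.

5'-AUUUGCAUAGACGCCUUCGCUGGGAUCUUCGCACCAAGCAUG-3'

Reading the template 3'→5' as shown, RNA polymerase pairs each base (A→U, T→A, G↔C) to build mRNA 5'→3' directly.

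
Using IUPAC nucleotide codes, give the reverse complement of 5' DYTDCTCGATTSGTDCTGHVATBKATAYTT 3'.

Standard pairs A↔T, G↔C; ambiguity codes pair Y↔R, K↔M, S↔S, B↔V, D↔H. Complement (HRAHGAGCTAASCAHGACDBTAVMTATRAA), then reverse for 5'→3'.

5′-AARTATMVATBDCAGHACSAATCGAGHARH-3′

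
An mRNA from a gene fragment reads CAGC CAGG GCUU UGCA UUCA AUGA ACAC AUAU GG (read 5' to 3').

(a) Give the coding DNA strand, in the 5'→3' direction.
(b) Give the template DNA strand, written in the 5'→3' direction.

(a) 5′-CAGCCAGGGCTTTGCATTCAATGAACACATATGG-3′
(b) 5'-CCATATGTGTTCATTGAATGCAAAGCCCTGGCTG-3'

(a) The coding strand matches the mRNA with U→T.
(b) The template strand is the reverse complement of the coding strand.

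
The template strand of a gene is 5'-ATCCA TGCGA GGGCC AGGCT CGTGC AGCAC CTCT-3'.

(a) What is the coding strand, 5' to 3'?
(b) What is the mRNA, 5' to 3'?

(a) The coding strand is the reverse complement of the template: complement TAGGTACGCTCCCGGTCCGAGCACGTCGTGGAGA, then reverse.
(b) mRNA has the coding-strand sequence with T→U.

(a) 5'-AGAGGTGCTGCACGAGCCTGGCCCTCGCATGGAT-3'
(b) 5'-AGAGGUGCUGCACGAGCCUGGCCCUCGCAUGGAU-3'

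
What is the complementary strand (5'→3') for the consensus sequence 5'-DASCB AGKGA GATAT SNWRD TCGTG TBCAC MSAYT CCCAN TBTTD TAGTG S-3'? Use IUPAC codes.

Standard pairs A↔T, G↔C; ambiguity codes pair R↔Y, M↔K, W↔W, S↔S, B↔V, D↔H, N↔N. Complement (HTSGVTCMCTCTATASNWYHAGCACAVGTGKSTRAGGGTNAVAAHATCACS), then reverse for 5'→3'.

5'-SCACTAHAAVANTGGGARTSKGTGVACACGAHYWNSATATCTCMCTVGSTH-3'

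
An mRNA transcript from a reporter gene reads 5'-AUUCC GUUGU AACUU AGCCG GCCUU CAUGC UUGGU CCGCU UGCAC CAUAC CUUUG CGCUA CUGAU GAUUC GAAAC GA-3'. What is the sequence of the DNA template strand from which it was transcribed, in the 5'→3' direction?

5'-TCGTTTCGAATCATCAGTAGCGCAAAGGTATGGTGCAAGCGGACCAAGCATGAAGGCCGGCTAAGTTACAACGGAAT-3'

Replace U with T to get the coding DNA strand: ATTCCGTTGTAACTTAGCCGGCCTTCATGCTTGGTCCGCTTGCACCATACCTTTGCGCTACTGATGATTCGAAACGA. The template strand is its reverse complement (complement TAAGGCAACATTGAATCGGCCGGAAGTACGAACCAGGCGAACGTGGTATGGAAACGCGATGACTACTAAGCTTTGCT, then reverse).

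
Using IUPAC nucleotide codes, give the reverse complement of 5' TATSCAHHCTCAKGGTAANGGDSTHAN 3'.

Standard pairs A↔T, G↔C; ambiguity codes pair K↔M, S↔S, D↔H, N↔N. Complement (ATASGTDDGAGTMCCATTNCCHSADTN), then reverse for 5'→3'.

5'-NTDASHCCNTTACCMTGAGDDTGSATA-3'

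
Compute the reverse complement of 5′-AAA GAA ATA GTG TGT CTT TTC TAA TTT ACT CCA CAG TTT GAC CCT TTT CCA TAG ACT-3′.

5'-AGTCTATGGAAAAGGGTCAAACTGTGGAGTAAATTAGAAAAGACACACTATTTCTTT-3'

Reading the sequence 3'→5' and pairing each base (A↔T, G↔C) gives the reverse complement directly.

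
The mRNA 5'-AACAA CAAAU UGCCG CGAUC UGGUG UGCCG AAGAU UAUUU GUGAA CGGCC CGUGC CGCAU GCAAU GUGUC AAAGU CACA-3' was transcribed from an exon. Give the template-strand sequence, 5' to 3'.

5'-TGTGACTTTGACACATTGCATGCGGCACGGGCCGTTCACAAATAATCTTCGGCACACCAGATCGCGGCAATTTGTTGTT-3'

Replace U with T to get the coding DNA strand: AACAACAAATTGCCGCGATCTGGTGTGCCGAAGATTATTTGTGAACGGCCCGTGCCGCATGCAATGTGTCAAAGTCACA. The template strand is its reverse complement (complement TTGTTGTTTAACGGCGCTAGACCACACGGCTTCTAATAAACACTTGCCGGGCACGGCGTACGTTACACAGTTTCAGTGT, then reverse).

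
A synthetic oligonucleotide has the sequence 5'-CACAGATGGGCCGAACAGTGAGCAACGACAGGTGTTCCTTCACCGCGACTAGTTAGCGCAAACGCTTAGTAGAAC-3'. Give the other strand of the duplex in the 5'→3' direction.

5'-GTTCTACTAAGCGTTTGCGCTAACTAGTCGCGGTGAAGGAACACCTGTCGTTGCTCACTGTTCGGCCCATCTGTG-3'

Pairing A↔T and G↔C gives GTGTCTACCCGGCTTGTCACTCGTTGCTGTCCACAAGGAAGTGGCGCTGATCAATCGCGTTTGCGAATCATCTTG, running 3'→5'. Reverse for the 5'→3' convention.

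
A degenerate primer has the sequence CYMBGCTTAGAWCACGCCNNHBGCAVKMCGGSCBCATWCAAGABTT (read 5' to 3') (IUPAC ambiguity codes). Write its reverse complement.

5'-AAVTCTTGWATGVGSCCGKMBTGCVDNNGGCGTGWTCTAAGCVKRG-3'

Standard pairs A↔T, G↔C; ambiguity codes pair Y↔R, M↔K, W↔W, S↔S, B↔V, H↔D, N↔N. Complement (GRKVCGAATCTWGTGCGGNNDVCGTBMKGCCSGVGTAWGTTCTVAA), then reverse for 5'→3'.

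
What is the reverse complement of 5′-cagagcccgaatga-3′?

5'-TCATTCGGGCTCTG-3'

Complement each base (A↔T, G↔C): GTCTCGGGCTTACT. Then reverse.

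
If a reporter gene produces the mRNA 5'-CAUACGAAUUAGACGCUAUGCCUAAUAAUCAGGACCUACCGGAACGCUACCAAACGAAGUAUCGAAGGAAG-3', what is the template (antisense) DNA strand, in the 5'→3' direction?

5'-CTTCCTTCGATACTTCGTTTGGTAGCGTTCCGGTAGGTCCTGATTATTAGGCATAGCGTCTAATTCGTATG-3'

Replace U with T to get the coding DNA strand: CATACGAATTAGACGCTATGCCTAATAATCAGGACCTACCGGAACGCTACCAAACGAAGTATCGAAGGAAG. The template strand is its reverse complement (complement GTATGCTTAATCTGCGATACGGATTATTAGTCCTGGATGGCCTTGCGATGGTTTGCTTCATAGCTTCCTTC, then reverse).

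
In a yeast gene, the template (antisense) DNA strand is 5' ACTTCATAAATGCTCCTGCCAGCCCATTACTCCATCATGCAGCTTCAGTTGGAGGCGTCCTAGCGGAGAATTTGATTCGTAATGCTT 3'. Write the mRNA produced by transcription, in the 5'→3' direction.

5′-AAGCAUUACGAAUCAAAUUCUCCGCUAGGACGCCUCCAACUGAAGCUGCAUGAUGGAGUAAUGGGCUGGCAGGAGCAUUUAUGAAGU-3′

The mRNA has the sequence of the coding strand (reverse complement of the template) with T→U. Reverse complement of ACTTCATAAATGCTCCTGCCAGCCCATTACTCCATCATGCAGCTTCAGTTGGAGGCGTCCTAGCGGAGAATTTGATTCGTAATGCTT is AAGCATTACGAATCAAATTCTCCGCTAGGACGCCTCCAACTGAAGCTGCATGATGGAGTAATGGGCTGGCAGGAGCATTTATGAAGT; then T→U.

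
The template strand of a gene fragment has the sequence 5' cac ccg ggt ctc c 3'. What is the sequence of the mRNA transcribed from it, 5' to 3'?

RNA polymerase reads the template 3'→5' and synthesizes mRNA 5'→3' by base-pairing (A→U, T→A, G↔C). The complement of the template is GTGGGCCCAGAGG; antiparallel, so 5'→3' the coding strand is GGAGACCCGGGTG. Replace T with U for the mRNA.

5′-GGAGACCCGGGUG-3′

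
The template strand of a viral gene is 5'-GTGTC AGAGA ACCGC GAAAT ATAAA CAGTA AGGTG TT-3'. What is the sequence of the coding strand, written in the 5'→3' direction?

The coding strand is complementary and antiparallel to the template: take the complement (A↔T, G↔C) and reverse.

5'-AACACCTTACTGTTTATATTTCGCGGTTCTCTGACAC-3'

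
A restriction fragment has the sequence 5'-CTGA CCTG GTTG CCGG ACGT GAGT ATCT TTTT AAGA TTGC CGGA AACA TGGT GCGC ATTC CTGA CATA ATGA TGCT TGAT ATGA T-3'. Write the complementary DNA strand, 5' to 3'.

The complement of CTGACCTGGTTGCCGGACGTGAGTATCTTTTTAAGATTGCCGGAAACATGGTGCGCATTCCTGACATAATGATGCTTGATATGAT is GACTGGACCAACGGCCTGCACTCATAGAAAAATTCTAACGGCCTTTGTACCACGCGTAAGGACTGTATTACTACGAACTATACTA (A↔T, G↔C). DNA strands are antiparallel, so the complementary strand runs 3'→5'; reversing gives the 5'→3' form.

5'-ATCATATCAAGCATCATTATGTCAGGAATGCGCACCATGTTTCCGGCAATCTTAAAAAGATACTCACGTCCGGCAACCAGGTCAG-3'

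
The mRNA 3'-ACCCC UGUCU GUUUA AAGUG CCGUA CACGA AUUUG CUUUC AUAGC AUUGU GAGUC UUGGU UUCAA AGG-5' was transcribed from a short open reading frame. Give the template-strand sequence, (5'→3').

Written 5'→3' the mRNA is GGAAACUUUGGUUCUGAGUGUUACGAUACUUUCGUUUAAGCACAUGCCGUGAAAUUUGUCUGUCCCCA, so the coding DNA strand is GGAAACTTTGGTTCTGAGTGTTACGATACTTTCGTTTAAGCACATGCCGTGAAATTTGTCTGTCCCCA. The template is its reverse complement.

5'-TGGGGACAGACAAATTTCACGGCATGTGCTTAAACGAAAGTATCGTAACACTCAGAACCAAAGTTTCC-3'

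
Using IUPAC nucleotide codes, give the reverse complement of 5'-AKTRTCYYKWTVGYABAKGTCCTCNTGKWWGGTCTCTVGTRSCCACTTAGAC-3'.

5'-GTCTAAGTGGSYACBAGAGACCWWMCANGAGGACMTVTRCBAWMRRGAYAMT-3'

Standard pairs A↔T, G↔C; ambiguity codes pair R↔Y, K↔M, W↔W, S↔S, B↔V, N↔N. Complement (TMAYAGRRMWABCRTVTMCAGGAGNACMWWCCAGAGABCAYSGGTGAATCTG), then reverse for 5'→3'.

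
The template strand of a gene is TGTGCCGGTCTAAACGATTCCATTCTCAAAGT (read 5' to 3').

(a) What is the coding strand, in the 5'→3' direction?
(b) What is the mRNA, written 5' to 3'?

(a) 5'-ACTTTGAGAATGGAATCGTTTAGACCGGCACA-3'
(b) 5'-ACUUUGAGAAUGGAAUCGUUUAGACCGGCACA-3'

(a) The coding strand is the reverse complement of the template: complement ACACGGCCAGATTTGCTAAGGTAAGAGTTTCA, then reverse.
(b) mRNA has the coding-strand sequence with T→U.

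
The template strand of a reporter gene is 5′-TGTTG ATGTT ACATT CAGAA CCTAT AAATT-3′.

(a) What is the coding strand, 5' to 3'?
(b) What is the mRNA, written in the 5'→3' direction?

(a) The coding strand is the reverse complement of the template: complement ACAACTACAATGTAAGTCTTGGATATTTAA, then reverse.
(b) mRNA has the coding-strand sequence with T→U.

(a) 5'-AATTTATAGGTTCTGAATGTAACATCAACA-3'
(b) 5′-AAUUUAUAGGUUCUGAAUGUAACAUCAACA-3′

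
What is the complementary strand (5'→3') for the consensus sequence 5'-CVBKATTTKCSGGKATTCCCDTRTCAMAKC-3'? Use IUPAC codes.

Standard pairs A↔T, G↔C; ambiguity codes pair R↔Y, M↔K, S↔S, B↔V, D↔H. Complement (GBVMTAAAMGSCCMTAAGGGHAYAGTKTMG), then reverse for 5'→3'.

5'-GMTKTGAYAHGGGAATMCCSGMAAATMVBG-3'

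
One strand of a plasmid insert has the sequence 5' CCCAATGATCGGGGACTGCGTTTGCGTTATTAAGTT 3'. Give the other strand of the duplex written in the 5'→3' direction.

The complement of CCCAATGATCGGGGACTGCGTTTGCGTTATTAAGTT is GGGTTACTAGCCCCTGACGCAAACGCAATAATTCAA (A↔T, G↔C). DNA strands are antiparallel, so the complementary strand runs 3'→5'; reversing gives the 5'→3' form.

5'-AACTTAATAACGCAAACGCAGTCCCCGATCATTGGG-3'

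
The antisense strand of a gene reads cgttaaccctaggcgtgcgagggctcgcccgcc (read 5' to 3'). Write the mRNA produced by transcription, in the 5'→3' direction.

5'-GGCGGGCGAGCCCUCGCACGCCUAGGGUUAACG-3'

The mRNA has the sequence of the coding strand (reverse complement of the template) with T→U. Reverse complement of CGTTAACCCTAGGCGTGCGAGGGCTCGCCCGCC is GGCGGGCGAGCCCTCGCACGCCTAGGGTTAACG; then T→U.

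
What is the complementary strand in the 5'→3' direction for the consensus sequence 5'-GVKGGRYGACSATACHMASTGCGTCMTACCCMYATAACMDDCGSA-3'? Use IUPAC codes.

5′-TSCGHHKGTTATRKGGGTAKGACGCASTKDGTATSGTCRYCCMBC-3′

Standard pairs A↔T, G↔C; ambiguity codes pair R↔Y, M↔K, S↔S, D↔H, V↔B. Complement (CBMCCYRCTGSTATGDKTSACGCAGKATGGGKRTATTGKHHGCST), then reverse for 5'→3'.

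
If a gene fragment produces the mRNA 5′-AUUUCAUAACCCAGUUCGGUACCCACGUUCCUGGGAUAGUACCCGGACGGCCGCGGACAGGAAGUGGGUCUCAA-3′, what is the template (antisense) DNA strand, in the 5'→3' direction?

5'-TTGAGACCCACTTCCTGTCCGCGGCCGTCCGGGTACTATCCCAGGAACGTGGGTACCGAACTGGGTTATGAAAT-3'

Replace U with T to get the coding DNA strand: ATTTCATAACCCAGTTCGGTACCCACGTTCCTGGGATAGTACCCGGACGGCCGCGGACAGGAAGTGGGTCTCAA. The template strand is its reverse complement (complement TAAAGTATTGGGTCAAGCCATGGGTGCAAGGACCCTATCATGGGCCTGCCGGCGCCTGTCCTTCACCCAGAGTT, then reverse).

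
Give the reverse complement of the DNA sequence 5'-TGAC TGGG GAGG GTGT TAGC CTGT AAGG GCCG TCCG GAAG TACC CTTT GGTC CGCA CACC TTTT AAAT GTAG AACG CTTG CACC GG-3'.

5'-CCGGTGCAAGCGTTCTACATTTAAAAGGTGTGCGGACCAAAGGGTACTTCCGGACGGCCCTTACAGGCTAACACCCTCCCCAGTCA-3'

Complement each base (A↔T, G↔C): ACTGACCCCTCCCACAATCGGACATTCCCGGCAGGCCTTCATGGGAAACCAGGCGTGTGGAAAATTTACATCTTGCGAACGTGGCC. Then reverse.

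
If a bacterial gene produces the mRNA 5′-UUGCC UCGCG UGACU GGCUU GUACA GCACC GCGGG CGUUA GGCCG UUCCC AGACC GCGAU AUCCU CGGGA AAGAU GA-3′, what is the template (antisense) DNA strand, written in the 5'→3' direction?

Replace U with T to get the coding DNA strand: TTGCCTCGCGTGACTGGCTTGTACAGCACCGCGGGCGTTAGGCCGTTCCCAGACCGCGATATCCTCGGGAAAGATGA. The template strand is its reverse complement (complement AACGGAGCGCACTGACCGAACATGTCGTGGCGCCCGCAATCCGGCAAGGGTCTGGCGCTATAGGAGCCCTTTCTACT, then reverse).

5′-TCATCTTTCCCGAGGATATCGCGGTCTGGGAACGGCCTAACGCCCGCGGTGCTGTACAAGCCAGTCACGCGAGGCAA-3′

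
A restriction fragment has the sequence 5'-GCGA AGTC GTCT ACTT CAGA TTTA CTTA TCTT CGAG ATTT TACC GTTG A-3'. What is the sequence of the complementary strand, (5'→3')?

5′-TCAACGGTAAAATCTCGAAGATAAGTAAATCTGAAGTAGACGACTTCGC-3′

Pairing A↔T and G↔C gives CGCTTCAGCAGATGAAGTCTAAATGAATAGAAGCTCTAAAATGGCAACT, running 3'→5'. Reverse for the 5'→3' convention.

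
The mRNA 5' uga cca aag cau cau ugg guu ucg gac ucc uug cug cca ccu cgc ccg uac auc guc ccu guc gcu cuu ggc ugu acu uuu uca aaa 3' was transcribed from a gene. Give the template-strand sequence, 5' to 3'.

Replace U with T to get the coding DNA strand: TGACCAAAGCATCATTGGGTTTCGGACTCCTTGCTGCCACCTCGCCCGTACATCGTCCCTGTCGCTCTTGGCTGTACTTTTTCAAAA. The template strand is its reverse complement (complement ACTGGTTTCGTAGTAACCCAAAGCCTGAGGAACGACGGTGGAGCGGGCATGTAGCAGGGACAGCGAGAACCGACATGAAAAAGTTTT, then reverse).

5'-TTTTGAAAAAGTACAGCCAAGAGCGACAGGGACGATGTACGGGCGAGGTGGCAGCAAGGAGTCCGAAACCCAATGATGCTTTGGTCA-3'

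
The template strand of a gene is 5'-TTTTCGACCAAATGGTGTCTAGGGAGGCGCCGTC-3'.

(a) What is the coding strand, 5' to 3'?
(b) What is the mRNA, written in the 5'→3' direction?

(a) The coding strand is the reverse complement of the template: complement AAAAGCTGGTTTACCACAGATCCCTCCGCGGCAG, then reverse.
(b) mRNA has the coding-strand sequence with T→U.

(a) 5′-GACGGCGCCTCCCTAGACACCATTTGGTCGAAAA-3′
(b) 5'-GACGGCGCCUCCCUAGACACCAUUUGGUCGAAAA-3'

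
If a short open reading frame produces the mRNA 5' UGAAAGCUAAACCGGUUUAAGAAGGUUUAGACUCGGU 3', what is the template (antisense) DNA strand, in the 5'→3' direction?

5′-ACCGAGTCTAAACCTTCTTAAACCGGTTTAGCTTTCA-3′

Replace U with T to get the coding DNA strand: TGAAAGCTAAACCGGTTTAAGAAGGTTTAGACTCGGT. The template strand is its reverse complement (complement ACTTTCGATTTGGCCAAATTCTTCCAAATCTGAGCCA, then reverse).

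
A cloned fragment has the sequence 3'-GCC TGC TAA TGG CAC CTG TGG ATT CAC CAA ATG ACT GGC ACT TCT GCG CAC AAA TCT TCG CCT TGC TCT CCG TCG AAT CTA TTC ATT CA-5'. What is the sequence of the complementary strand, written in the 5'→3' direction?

5′-CGGACGATTACCGTGGACACCTAAGTGGTTTACTGACCGTGAAGACGCGTGTTTAGAAGCGGAACGAGAGGCAGCTTAGATAAGTAAGT-3′

The strand is given 3'→5', so its complement runs 5'→3' in the same left-to-right order: pair each base A↔T, G↔C.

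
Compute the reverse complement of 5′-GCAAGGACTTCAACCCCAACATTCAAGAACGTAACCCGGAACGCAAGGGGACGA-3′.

Complement each base (A↔T, G↔C): CGTTCCTGAAGTTGGGGTTGTAAGTTCTTGCATTGGGCCTTGCGTTCCCCTGCT. Then reverse.

5'-TCGTCCCCTTGCGTTCCGGGTTACGTTCTTGAATGTTGGGGTTGAAGTCCTTGC-3'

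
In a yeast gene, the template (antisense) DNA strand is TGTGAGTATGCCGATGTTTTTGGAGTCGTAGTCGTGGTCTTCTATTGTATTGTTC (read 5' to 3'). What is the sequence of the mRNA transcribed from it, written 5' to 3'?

The mRNA has the sequence of the coding strand (reverse complement of the template) with T→U. Reverse complement of TGTGAGTATGCCGATGTTTTTGGAGTCGTAGTCGTGGTCTTCTATTGTATTGTTC is GAACAATACAATAGAAGACCACGACTACGACTCCAAAAACATCGGCATACTCACA; then T→U.

5'-GAACAAUACAAUAGAAGACCACGACUACGACUCCAAAAACAUCGGCAUACUCACA-3'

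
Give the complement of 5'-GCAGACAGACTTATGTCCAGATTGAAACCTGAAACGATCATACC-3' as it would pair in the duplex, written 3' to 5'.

Base-pairing A↔T, G↔C gives the complement. The complementary strand is antiparallel, so paired with a 5'→3' strand it runs 3'→5'.

3'-CGTCTGTCTGAATACAGGTCTAACTTTGGACTTTGCTAGTATGG-5'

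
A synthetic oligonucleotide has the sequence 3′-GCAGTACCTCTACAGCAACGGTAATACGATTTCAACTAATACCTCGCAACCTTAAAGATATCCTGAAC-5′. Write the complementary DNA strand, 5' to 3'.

The strand is given 3'→5', so its complement runs 5'→3' in the same left-to-right order: pair each base A↔T, G↔C.

5′-CGTCATGGAGATGTCGTTGCCATTATGCTAAAGTTGATTATGGAGCGTTGGAATTTCTATAGGACTTG-3′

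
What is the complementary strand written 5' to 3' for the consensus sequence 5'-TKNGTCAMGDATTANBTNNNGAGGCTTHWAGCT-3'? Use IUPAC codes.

Standard pairs A↔T, G↔C; ambiguity codes pair M↔K, W↔W, B↔V, D↔H, N↔N. Complement (AMNCAGTKCHTAATNVANNNCTCCGAADWTCGA), then reverse for 5'→3'.

5'-AGCTWDAAGCCTCNNNAVNTAATHCKTGACNMA-3'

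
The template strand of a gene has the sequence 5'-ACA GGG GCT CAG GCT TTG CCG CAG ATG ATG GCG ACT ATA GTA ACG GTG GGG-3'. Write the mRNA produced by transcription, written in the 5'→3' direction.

5'-CCCCACCGUUACUAUAGUCGCCAUCAUCUGCGGCAAAGCCUGAGCCCCUGU-3'

The mRNA has the sequence of the coding strand (reverse complement of the template) with T→U. Reverse complement of ACAGGGGCTCAGGCTTTGCCGCAGATGATGGCGACTATAGTAACGGTGGGG is CCCCACCGTTACTATAGTCGCCATCATCTGCGGCAAAGCCTGAGCCCCTGT; then T→U.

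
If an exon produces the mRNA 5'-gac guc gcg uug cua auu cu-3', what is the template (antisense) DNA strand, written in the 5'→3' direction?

5'-AGAATTAGCAACGCGACGTC-3'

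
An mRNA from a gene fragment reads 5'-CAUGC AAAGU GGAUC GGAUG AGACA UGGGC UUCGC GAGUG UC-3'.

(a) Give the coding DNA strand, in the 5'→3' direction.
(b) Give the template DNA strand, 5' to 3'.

(a) 5'-CATGCAAAGTGGATCGGATGAGACATGGGCTTCGCGAGTGTC-3'
(b) 5'-GACACTCGCGAAGCCCATGTCTCATCCGATCCACTTTGCATG-3'

(a) The coding strand matches the mRNA with U→T.
(b) The template strand is the reverse complement of the coding strand.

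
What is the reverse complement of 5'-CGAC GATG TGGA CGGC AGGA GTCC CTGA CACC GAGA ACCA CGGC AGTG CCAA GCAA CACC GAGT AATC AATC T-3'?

Reading the sequence 3'→5' and pairing each base (A↔T, G↔C) gives the reverse complement directly.

5'-AGATTGATTACTCGGTGTTGCTTGGCACTGCCGTGGTTCTCGGTGTCAGGGACTCCTGCCGTCCACATCGTCG-3'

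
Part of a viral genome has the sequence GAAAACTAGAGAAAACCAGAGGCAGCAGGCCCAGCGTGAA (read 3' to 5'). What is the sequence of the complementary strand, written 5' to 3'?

5'-CTTTTGATCTCTTTTGGTCTCCGTCGTCCGGGTCGCACTT-3'

The strand is given 3'→5', so its complement runs 5'→3' in the same left-to-right order: pair each base A↔T, G↔C.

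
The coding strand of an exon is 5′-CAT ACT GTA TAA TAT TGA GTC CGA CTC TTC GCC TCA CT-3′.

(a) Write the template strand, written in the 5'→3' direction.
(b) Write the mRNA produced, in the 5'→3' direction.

(a) 5′-AGTGAGGCGAAGAGTCGGACTCAATATTATACAGTATG-3′
(b) 5'-CAUACUGUAUAAUAUUGAGUCCGACUCUUCGCCUCACU-3'

(a) The template strand is the reverse complement of the coding strand: complement GTATGACATATTATAACTCAGGCTGAGAAGCGGAGTGA, then reverse.
(b) mRNA matches the coding strand with T→U.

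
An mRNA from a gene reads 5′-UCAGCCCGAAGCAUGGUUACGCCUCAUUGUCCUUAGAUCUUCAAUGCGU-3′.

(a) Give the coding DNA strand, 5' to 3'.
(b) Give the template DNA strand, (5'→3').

(a) 5'-TCAGCCCGAAGCATGGTTACGCCTCATTGTCCTTAGATCTTCAATGCGT-3'
(b) 5′-ACGCATTGAAGATCTAAGGACAATGAGGCGTAACCATGCTTCGGGCTGA-3′

(a) The coding strand matches the mRNA with U→T.
(b) The template strand is the reverse complement of the coding strand.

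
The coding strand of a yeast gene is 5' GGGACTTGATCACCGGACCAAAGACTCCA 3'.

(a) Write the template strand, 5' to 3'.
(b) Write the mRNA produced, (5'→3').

(a) 5'-TGGAGTCTTTGGTCCGGTGATCAAGTCCC-3'
(b) 5'-GGGACUUGAUCACCGGACCAAAGACUCCA-3'

(a) The template strand is the reverse complement of the coding strand: complement CCCTGAACTAGTGGCCTGGTTTCTGAGGT, then reverse.
(b) mRNA matches the coding strand with T→U.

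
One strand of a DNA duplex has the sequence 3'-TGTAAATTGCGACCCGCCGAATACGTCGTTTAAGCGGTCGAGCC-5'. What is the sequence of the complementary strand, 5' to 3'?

5'-ACATTTAACGCTGGGCGGCTTATGCAGCAAATTCGCCAGCTCGG-3'

The strand is given 3'→5', so its complement runs 5'→3' in the same left-to-right order: pair each base A↔T, G↔C.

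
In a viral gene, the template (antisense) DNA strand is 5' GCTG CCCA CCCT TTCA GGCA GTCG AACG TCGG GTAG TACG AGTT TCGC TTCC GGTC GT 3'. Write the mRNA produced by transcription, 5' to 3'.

5'-ACGACCGGAAGCGAAACUCGUACUACCCGACGUUCGACUGCCUGAAAGGGUGGGCAGC-3'

RNA polymerase reads the template 3'→5' and synthesizes mRNA 5'→3' by base-pairing (A→U, T→A, G↔C). The complement of the template is CGACGGGTGGGAAAGTCCGTCAGCTTGCAGCCCATCATGCTCAAAGCGAAGGCCAGCA; antiparallel, so 5'→3' the coding strand is ACGACCGGAAGCGAAACTCGTACTACCCGACGTTCGACTGCCTGAAAGGGTGGGCAGC. Replace T with U for the mRNA.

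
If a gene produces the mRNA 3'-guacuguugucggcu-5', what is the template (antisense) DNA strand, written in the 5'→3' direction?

5′-CATGACAACAGCCGA-3′

Written 5'→3' the mRNA is UCGGCUGUUGUCAUG, so the coding DNA strand is TCGGCTGTTGTCATG. The template is its reverse complement.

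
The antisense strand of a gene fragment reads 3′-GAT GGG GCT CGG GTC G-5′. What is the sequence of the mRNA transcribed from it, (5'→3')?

5'-CUACCCCGAGCCCAGC-3'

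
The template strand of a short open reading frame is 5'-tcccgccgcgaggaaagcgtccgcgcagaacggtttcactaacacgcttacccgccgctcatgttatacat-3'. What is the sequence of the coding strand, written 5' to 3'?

The coding strand is complementary and antiparallel to the template: take the complement (A↔T, G↔C) and reverse.

5'-ATGTATAACATGAGCGGCGGGTAAGCGTGTTAGTGAAACCGTTCTGCGCGGACGCTTTCCTCGCGGCGGGA-3'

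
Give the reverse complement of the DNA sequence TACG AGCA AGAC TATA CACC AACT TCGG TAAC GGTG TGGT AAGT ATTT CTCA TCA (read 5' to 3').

5'-TGATGAGAAATACTTACCACACCGTTACCGAAGTTGGTGTATAGTCTTGCTCGTA-3'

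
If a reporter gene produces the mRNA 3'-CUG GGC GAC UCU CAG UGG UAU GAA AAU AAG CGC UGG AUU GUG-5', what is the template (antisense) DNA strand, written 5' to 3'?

Written 5'→3' the mRNA is GUGUUAGGUCGCGAAUAAAAGUAUGGUGACUCUCAGCGGGUC, so the coding DNA strand is GTGTTAGGTCGCGAATAAAAGTATGGTGACTCTCAGCGGGTC. The template is its reverse complement.

5′-GACCCGCTGAGAGTCACCATACTTTTATTCGCGACCTAACAC-3′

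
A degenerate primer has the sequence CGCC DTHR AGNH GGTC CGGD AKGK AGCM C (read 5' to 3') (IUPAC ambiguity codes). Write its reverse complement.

Standard pairs A↔T, G↔C; ambiguity codes pair R↔Y, M↔K, D↔H, N↔N. Complement (GCGGHADYTCNDCCAGGCCHTMCMTCGKG), then reverse for 5'→3'.

5′-GKGCTMCMTHCCGGACCDNCTYDAHGGCG-3′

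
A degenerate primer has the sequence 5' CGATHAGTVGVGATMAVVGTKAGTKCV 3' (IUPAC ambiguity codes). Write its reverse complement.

5'-BGMACTMACBBTKATCBCBACTDATCG-3'

Standard pairs A↔T, G↔C; ambiguity codes pair M↔K, H↔D, V↔B. Complement (GCTADTCABCBCTAKTBBCAMTCAMGB), then reverse for 5'→3'.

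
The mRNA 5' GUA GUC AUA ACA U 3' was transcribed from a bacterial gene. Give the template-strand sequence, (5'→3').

Replace U with T to get the coding DNA strand: GTAGTCATAACAT. The template strand is its reverse complement (complement CATCAGTATTGTA, then reverse).

5'-ATGTTATGACTAC-3'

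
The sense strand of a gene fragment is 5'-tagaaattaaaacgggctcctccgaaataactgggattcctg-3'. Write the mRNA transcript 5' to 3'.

The mRNA is synthesized from the template strand, so it matches the coding strand with T replaced by U.

5'-UAGAAAUUAAAACGGGCUCCUCCGAAAUAACUGGGAUUCCUG-3'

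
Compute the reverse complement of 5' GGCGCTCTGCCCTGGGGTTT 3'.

5'-AAACCCCAGGGCAGAGCGCC-3'

Reading the sequence 3'→5' and pairing each base (A↔T, G↔C) gives the reverse complement directly.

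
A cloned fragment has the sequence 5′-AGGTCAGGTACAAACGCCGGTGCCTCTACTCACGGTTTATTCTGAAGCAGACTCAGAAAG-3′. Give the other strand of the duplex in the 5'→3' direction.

5'-CTTTCTGAGTCTGCTTCAGAATAAACCGTGAGTAGAGGCACCGGCGTTTGTACCTGACCT-3'

The complement of AGGTCAGGTACAAACGCCGGTGCCTCTACTCACGGTTTATTCTGAAGCAGACTCAGAAAG is TCCAGTCCATGTTTGCGGCCACGGAGATGAGTGCCAAATAAGACTTCGTCTGAGTCTTTC (A↔T, G↔C). DNA strands are antiparallel, so the complementary strand runs 3'→5'; reversing gives the 5'→3' form.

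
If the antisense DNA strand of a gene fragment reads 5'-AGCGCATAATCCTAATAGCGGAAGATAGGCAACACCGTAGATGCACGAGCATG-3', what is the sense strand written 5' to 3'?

5'-CATGCTCGTGCATCTACGGTGTTGCCTATCTTCCGCTATTAGGATTATGCGCT-3'

The coding strand is complementary and antiparallel to the template: take the complement (A↔T, G↔C) and reverse.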